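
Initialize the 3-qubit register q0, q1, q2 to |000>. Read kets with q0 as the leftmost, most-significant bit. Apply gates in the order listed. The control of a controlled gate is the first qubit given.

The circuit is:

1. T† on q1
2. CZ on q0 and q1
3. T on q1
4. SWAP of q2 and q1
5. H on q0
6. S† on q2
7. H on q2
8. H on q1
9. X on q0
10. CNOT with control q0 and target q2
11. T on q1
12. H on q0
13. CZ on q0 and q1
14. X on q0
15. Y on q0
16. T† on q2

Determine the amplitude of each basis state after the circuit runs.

The final amplitudes are -I/2 on |000>, -exp(I*pi/4)/2 on |001>, -exp(3*I*pi/4)/2 on |010>, -I/2 on |011>, 0 on |100>, 0 on |101>, 0 on |110>, 0 on |111>.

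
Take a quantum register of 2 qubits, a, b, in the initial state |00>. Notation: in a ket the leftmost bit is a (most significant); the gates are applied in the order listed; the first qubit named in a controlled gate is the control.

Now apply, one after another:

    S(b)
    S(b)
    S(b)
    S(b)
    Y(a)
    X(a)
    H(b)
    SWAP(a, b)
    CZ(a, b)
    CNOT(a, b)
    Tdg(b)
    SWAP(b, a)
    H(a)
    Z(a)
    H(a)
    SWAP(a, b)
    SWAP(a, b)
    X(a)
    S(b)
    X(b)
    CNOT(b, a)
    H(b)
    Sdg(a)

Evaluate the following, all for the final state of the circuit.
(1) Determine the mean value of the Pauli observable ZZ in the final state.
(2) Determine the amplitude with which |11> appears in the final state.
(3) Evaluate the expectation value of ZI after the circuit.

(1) The observable ZZ averages to -sqrt(2)/2. Key observation: steps 1-4 multiply out to the identity, so the circuit reduces to the remaining gates.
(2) The final state's coefficient on |11> equals -1/2 + exp(I*pi/4)/2.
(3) The expectation value of ZI is -1.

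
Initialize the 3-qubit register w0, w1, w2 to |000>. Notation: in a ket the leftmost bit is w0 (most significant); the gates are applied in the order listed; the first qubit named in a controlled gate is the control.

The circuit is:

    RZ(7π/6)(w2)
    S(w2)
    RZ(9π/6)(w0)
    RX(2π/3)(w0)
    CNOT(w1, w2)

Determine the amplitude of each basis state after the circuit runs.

After the circuit, the state carries amplitude exp(2*I*pi/3)/2 on |000>, sqrt(3)*exp(I*pi/6)/2 on |100>, and 0 on every other basis state.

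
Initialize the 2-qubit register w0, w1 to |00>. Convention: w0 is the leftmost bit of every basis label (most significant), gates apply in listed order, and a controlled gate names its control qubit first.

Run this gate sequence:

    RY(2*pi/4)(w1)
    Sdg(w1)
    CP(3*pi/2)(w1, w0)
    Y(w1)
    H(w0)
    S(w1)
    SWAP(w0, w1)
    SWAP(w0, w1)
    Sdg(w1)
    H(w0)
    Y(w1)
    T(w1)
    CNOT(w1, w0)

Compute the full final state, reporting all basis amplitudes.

After the circuit, the state carries amplitude sqrt(2)/2 on |00>, 0 on |01>, 0 on |10>, -sqrt(2)*exp(3*I*pi/4)/2 on |11>. Key observation: gates 4-11 undo each other exactly, leaving only the rest of the circuit to track.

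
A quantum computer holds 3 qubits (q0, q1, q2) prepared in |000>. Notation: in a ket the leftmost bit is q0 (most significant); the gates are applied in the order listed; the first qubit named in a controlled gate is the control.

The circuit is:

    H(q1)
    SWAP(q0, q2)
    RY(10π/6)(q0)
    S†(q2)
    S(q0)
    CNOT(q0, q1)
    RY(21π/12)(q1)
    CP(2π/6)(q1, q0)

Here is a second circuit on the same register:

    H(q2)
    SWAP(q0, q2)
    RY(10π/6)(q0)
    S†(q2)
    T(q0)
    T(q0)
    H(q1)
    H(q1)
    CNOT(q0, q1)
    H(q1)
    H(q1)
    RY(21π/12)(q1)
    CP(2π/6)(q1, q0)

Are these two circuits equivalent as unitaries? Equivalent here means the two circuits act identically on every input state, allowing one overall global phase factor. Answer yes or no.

No, they are not equivalent — no single phase factor reconciles the two unitaries.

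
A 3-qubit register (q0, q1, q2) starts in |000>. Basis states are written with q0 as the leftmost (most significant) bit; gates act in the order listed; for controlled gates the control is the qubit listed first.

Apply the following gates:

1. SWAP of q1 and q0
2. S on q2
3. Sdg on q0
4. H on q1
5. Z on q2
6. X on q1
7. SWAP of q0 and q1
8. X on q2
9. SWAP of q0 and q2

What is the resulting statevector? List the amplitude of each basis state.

The resulting statevector has amplitude sqrt(2)/2 on |100>, sqrt(2)/2 on |101>, and 0 on every other basis state.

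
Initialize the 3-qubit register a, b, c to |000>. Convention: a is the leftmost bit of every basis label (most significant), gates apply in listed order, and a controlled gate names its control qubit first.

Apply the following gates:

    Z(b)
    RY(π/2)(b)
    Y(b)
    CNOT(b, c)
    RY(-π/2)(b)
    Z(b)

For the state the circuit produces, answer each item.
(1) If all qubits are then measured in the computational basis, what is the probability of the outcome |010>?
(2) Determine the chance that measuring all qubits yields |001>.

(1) A full measurement returns |010> with probability 1/4.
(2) A full measurement returns |001> with probability 1/4.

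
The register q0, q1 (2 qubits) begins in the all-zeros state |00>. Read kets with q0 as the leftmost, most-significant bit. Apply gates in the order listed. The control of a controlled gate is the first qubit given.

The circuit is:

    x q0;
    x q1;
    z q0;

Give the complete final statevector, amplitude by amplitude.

The resulting statevector has amplitude -1 on |11>, and 0 on every other basis state.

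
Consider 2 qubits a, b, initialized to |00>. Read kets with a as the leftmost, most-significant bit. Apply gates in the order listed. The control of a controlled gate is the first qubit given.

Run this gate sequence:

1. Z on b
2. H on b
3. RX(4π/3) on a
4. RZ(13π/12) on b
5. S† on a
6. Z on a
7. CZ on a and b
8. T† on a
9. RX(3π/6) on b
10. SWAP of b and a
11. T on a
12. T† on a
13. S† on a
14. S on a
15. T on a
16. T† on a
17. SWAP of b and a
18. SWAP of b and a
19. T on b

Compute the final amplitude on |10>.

The amplitude on |10> is (-I - exp(I*pi/12))*exp(11*I*pi/24)/4. Key observation: gates 10-17 undo each other exactly, leaving only the rest of the circuit to track.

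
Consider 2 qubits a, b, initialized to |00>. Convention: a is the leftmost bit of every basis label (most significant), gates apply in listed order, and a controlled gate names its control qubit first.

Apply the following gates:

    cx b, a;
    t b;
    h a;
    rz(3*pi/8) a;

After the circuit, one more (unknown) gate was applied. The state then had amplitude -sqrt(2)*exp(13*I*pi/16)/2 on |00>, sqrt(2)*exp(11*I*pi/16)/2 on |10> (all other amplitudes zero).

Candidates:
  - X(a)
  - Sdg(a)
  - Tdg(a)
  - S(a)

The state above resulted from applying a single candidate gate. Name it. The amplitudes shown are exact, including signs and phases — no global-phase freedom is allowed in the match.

The applied gate was S(a).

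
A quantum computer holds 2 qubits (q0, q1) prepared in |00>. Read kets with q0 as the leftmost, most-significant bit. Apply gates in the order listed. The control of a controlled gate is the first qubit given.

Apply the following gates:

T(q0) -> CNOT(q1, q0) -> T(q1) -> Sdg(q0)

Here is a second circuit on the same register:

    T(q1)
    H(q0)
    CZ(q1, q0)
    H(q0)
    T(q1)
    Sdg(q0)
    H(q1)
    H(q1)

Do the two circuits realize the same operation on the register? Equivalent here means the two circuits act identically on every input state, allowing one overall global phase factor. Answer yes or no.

No, they are not equivalent — no single phase factor reconciles the two unitaries.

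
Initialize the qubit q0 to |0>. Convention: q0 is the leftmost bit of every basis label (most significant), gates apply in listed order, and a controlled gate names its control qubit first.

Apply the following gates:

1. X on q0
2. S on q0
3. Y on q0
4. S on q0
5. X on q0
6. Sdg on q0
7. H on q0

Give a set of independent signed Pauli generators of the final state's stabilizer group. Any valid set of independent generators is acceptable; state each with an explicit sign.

One valid set of independent stabilizer generators is -X (any independent generating set of the same group is equally correct).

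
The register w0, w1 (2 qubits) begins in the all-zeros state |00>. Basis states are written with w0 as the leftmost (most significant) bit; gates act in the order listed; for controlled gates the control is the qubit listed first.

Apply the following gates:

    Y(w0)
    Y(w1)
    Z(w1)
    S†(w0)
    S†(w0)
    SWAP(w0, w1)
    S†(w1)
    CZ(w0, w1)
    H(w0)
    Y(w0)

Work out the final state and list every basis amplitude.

After the circuit, the state carries amplitude 0 on |00>, sqrt(2)/2 on |01>, 0 on |10>, sqrt(2)/2 on |11>.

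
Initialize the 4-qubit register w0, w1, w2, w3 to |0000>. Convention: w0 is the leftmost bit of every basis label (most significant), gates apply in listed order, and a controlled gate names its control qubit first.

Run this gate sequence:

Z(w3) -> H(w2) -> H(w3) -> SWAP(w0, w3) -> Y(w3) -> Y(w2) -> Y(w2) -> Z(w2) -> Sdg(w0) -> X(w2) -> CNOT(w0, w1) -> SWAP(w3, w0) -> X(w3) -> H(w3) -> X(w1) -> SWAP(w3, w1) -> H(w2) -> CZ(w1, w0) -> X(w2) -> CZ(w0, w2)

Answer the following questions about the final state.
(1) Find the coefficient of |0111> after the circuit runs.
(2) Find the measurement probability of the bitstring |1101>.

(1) The amplitude on |0111> is 0.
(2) A full measurement returns |1101> with probability 1/4.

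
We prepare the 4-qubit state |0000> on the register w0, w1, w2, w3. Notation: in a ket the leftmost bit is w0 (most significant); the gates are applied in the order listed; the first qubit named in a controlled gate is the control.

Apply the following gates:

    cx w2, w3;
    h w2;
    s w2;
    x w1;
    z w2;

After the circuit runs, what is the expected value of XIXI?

The expectation value of XIXI is 0.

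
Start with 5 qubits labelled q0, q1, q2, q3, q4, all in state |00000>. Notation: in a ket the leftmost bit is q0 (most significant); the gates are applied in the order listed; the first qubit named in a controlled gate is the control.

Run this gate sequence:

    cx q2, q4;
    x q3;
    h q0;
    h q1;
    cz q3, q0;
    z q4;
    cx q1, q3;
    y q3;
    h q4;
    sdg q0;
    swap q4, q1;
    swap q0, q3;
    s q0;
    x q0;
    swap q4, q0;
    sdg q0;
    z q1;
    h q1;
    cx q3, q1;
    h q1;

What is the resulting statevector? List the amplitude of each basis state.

The final amplitudes are -sqrt(2)*I/4 on |00001>, sqrt(2)/4 on |00011>, sqrt(2)*I/4 on |01001>, sqrt(2)/4 on |01011>, sqrt(2)*I/4 on |10000>, -sqrt(2)/4 on |10010>, -sqrt(2)*I/4 on |11000>, -sqrt(2)/4 on |11010>, and 0 on every other basis state.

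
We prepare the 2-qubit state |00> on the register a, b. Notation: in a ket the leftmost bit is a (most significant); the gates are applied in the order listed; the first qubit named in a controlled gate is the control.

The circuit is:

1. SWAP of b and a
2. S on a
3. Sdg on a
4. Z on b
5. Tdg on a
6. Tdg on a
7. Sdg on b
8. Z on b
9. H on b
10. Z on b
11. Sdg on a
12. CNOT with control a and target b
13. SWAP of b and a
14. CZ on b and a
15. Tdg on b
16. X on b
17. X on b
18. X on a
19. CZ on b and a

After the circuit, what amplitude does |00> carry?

The amplitude on |00> is -sqrt(2)/2.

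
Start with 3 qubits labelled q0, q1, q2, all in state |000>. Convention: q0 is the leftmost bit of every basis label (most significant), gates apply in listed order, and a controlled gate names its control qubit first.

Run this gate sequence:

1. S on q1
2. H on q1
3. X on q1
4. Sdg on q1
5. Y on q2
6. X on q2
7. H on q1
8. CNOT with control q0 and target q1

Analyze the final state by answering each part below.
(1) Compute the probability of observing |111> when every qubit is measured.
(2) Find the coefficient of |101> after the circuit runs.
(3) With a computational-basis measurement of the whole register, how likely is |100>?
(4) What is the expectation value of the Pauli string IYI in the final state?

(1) Outcome |111> occurs with probability 0.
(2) The amplitude on |101> is 0.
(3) Outcome |100> occurs with probability 0.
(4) The observable IYI averages to 1.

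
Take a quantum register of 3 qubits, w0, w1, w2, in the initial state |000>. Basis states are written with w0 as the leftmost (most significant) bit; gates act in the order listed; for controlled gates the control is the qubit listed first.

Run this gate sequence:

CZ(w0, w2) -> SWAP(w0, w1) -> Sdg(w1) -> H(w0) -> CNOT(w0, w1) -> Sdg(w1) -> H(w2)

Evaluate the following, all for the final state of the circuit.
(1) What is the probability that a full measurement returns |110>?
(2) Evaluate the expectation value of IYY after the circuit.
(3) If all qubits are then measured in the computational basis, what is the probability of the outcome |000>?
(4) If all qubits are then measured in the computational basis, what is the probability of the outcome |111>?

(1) Outcome |110> occurs with probability 1/4.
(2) The expectation value of IYY is 0.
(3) The probability of measuring |000> is 1/4.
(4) The probability of measuring |111> is 1/4.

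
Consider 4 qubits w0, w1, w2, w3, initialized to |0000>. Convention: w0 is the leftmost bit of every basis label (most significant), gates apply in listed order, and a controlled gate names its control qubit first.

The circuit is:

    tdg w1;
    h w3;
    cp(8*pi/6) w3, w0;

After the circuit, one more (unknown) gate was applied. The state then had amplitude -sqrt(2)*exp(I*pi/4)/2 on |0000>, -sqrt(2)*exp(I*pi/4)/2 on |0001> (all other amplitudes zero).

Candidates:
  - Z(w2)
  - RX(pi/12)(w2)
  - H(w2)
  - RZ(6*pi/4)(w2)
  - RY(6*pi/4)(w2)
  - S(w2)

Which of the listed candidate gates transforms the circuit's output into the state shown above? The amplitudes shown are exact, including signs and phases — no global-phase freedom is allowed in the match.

It was RZ(6*pi/4)(w2) that produced the state shown.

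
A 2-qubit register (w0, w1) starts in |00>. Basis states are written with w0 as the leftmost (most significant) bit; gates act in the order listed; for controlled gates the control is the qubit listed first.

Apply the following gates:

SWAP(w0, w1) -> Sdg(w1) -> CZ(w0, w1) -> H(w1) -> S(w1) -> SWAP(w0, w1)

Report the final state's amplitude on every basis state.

The resulting statevector has amplitude sqrt(2)/2 on |00>, 0 on |01>, sqrt(2)*I/2 on |10>, 0 on |11>.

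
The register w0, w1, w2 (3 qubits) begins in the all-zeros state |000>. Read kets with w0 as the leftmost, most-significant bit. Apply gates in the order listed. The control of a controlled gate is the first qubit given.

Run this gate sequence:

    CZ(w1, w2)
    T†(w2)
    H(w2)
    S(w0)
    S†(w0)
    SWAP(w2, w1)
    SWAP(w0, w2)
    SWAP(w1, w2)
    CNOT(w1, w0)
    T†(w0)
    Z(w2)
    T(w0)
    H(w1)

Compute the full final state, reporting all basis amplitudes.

After the circuit, the state carries amplitude 1/2 on |000>, -1/2 on |001>, 1/2 on |010>, -1/2 on |011>, 0 on |100>, 0 on |101>, 0 on |110>, 0 on |111>.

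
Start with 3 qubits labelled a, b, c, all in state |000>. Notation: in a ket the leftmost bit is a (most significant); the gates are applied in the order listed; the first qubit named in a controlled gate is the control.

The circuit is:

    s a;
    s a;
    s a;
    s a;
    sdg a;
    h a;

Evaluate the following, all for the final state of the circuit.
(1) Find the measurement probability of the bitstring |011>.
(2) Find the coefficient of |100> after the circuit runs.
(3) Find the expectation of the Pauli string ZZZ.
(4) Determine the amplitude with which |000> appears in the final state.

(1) Outcome |011> occurs with probability 0. Key observation: gates 1-4 undo each other exactly, leaving only the rest of the circuit to track.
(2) The final state's coefficient on |100> equals sqrt(2)/2.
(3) In the final state, ZZZ has expectation 0.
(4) The final state's coefficient on |000> equals sqrt(2)/2.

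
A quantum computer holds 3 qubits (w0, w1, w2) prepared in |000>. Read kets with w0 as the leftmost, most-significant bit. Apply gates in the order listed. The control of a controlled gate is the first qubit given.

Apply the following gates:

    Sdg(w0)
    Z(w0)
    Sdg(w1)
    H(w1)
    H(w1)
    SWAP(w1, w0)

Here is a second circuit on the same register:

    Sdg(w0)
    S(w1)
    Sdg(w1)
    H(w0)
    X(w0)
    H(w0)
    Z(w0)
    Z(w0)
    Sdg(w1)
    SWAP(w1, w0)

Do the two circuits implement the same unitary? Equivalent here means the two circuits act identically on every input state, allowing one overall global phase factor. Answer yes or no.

Yes, they are equivalent — the unitaries differ by at most a global phase.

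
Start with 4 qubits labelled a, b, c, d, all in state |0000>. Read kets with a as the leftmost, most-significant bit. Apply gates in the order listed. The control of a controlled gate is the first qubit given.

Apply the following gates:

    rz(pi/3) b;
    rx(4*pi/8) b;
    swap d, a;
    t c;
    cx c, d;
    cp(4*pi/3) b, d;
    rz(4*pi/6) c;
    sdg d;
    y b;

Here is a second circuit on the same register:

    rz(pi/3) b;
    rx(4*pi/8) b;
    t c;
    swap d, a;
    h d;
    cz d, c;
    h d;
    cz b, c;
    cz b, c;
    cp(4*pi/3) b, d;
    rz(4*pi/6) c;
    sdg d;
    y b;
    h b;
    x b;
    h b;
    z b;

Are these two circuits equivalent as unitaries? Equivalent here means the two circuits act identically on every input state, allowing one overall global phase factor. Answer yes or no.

Yes — the two circuits implement the same unitary up to a global phase.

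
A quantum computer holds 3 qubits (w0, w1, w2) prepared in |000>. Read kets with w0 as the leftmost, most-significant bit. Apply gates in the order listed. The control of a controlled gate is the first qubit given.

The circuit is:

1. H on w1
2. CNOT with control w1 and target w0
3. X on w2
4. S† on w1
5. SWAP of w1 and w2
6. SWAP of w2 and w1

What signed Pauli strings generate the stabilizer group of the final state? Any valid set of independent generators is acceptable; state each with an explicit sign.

The final state is stabilized by the group generated by -XYI, +ZZI, -IIZ; other independent generating sets are equally valid.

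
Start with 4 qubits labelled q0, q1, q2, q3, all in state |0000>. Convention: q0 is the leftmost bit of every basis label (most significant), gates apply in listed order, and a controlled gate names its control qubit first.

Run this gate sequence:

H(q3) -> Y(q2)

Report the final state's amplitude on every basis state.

After the circuit, the state carries amplitude sqrt(2)*I/2 on |0010>, sqrt(2)*I/2 on |0011>, and 0 on every other basis state.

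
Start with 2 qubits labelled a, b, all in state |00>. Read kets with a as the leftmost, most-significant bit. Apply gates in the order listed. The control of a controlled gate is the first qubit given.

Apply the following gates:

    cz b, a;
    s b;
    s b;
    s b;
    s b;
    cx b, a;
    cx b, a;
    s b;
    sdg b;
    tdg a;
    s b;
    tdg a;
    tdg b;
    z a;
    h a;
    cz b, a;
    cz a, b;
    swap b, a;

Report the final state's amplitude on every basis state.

The resulting statevector has amplitude sqrt(2)/2 on |00>, sqrt(2)/2 on |01>, 0 on |10>, 0 on |11>. Key observation: the block from step 2 through step 5 cancels to the identity and can be dropped.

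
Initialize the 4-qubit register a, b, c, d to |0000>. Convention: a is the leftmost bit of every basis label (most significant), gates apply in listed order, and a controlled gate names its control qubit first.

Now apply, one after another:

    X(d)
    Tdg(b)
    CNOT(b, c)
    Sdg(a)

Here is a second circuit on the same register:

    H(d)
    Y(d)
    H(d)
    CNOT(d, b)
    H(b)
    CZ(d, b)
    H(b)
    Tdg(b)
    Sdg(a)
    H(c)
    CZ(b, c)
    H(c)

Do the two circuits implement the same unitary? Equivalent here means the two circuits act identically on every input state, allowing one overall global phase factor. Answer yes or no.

No — the two circuits implement different unitaries, even allowing a global phase.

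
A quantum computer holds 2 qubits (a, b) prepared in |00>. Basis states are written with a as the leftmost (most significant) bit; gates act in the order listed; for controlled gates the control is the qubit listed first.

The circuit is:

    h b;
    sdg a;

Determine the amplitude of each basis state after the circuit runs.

The final amplitudes are sqrt(2)/2 on |00>, sqrt(2)/2 on |01>, 0 on |10>, 0 on |11>.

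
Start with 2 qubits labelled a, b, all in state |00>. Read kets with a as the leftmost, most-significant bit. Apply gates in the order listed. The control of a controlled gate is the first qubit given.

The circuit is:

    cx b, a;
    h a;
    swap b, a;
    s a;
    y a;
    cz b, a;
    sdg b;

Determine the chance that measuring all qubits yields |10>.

A full measurement returns |10> with probability 1/2.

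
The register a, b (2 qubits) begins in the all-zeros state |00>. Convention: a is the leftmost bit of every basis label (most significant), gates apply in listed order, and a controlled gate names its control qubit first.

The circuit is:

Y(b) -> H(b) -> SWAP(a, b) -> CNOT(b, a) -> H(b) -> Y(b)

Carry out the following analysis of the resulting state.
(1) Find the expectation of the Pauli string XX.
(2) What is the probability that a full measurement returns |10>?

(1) The expectation value of XX is 1.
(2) A full measurement returns |10> with probability 1/4.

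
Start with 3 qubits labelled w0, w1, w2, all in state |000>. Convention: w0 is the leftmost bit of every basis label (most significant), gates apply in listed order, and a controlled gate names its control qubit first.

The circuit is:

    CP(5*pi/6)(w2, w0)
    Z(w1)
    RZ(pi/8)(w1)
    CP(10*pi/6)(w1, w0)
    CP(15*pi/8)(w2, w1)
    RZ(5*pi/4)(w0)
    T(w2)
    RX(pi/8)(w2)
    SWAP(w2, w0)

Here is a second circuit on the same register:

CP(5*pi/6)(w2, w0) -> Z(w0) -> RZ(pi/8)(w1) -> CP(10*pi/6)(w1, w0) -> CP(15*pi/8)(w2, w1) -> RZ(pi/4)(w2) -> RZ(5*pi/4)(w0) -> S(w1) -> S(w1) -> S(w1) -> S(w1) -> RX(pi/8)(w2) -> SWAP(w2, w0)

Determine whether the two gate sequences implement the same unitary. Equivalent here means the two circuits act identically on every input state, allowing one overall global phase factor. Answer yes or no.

No: there is an input state on which the two circuits produce genuinely different outputs (not merely differing by a phase).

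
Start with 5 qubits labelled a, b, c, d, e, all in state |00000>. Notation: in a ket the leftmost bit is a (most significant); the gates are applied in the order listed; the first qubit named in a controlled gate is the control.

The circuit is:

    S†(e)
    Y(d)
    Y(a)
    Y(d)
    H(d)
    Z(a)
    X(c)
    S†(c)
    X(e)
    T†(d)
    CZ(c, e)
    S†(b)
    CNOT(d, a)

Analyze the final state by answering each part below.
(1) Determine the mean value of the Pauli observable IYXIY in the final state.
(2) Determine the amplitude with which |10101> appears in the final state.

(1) The observable IYXIY averages to 0.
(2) The final state's coefficient on |10101> equals sqrt(2)/2.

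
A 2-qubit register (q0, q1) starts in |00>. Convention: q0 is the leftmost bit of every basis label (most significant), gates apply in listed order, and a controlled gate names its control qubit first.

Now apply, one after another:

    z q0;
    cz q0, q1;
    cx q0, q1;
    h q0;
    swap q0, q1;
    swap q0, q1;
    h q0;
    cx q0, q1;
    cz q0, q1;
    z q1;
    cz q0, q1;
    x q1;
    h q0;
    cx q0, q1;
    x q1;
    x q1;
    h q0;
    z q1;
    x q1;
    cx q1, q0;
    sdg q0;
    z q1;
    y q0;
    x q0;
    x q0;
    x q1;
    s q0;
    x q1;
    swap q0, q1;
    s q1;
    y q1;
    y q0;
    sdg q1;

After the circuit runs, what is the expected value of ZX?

The expectation value of ZX is -1.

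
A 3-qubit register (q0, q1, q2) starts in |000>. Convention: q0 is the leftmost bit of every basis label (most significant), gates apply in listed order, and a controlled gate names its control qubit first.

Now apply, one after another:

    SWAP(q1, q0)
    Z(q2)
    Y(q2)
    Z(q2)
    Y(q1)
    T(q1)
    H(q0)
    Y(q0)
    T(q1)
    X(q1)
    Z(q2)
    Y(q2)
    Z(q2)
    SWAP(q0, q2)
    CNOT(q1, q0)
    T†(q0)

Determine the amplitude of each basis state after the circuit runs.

The resulting statevector has amplitude sqrt(2)*I/2 on |000>, -sqrt(2)*I/2 on |001>, and 0 on every other basis state.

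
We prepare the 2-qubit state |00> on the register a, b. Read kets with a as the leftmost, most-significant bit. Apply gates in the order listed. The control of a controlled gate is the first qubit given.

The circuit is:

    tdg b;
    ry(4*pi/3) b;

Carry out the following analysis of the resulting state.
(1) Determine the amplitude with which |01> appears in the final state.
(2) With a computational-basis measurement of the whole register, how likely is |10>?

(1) The final state's coefficient on |01> equals sqrt(3)/2.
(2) A full measurement returns |10> with probability 0.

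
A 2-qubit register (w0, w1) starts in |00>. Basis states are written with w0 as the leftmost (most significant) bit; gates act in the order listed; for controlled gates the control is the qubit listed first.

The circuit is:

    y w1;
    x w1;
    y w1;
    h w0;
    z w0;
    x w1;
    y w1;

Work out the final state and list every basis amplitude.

The resulting statevector has amplitude 0 on |00>, -sqrt(2)*I/2 on |01>, 0 on |10>, sqrt(2)*I/2 on |11>.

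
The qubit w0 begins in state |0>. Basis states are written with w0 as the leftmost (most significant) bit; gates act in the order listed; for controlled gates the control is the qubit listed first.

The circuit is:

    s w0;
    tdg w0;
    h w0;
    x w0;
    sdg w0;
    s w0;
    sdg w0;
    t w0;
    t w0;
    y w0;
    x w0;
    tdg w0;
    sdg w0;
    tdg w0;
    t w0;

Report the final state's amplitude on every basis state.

The resulting statevector has amplitude sqrt(2)*I/2 on |0>, sqrt(2)*exp(3*I*pi/4)/2 on |1>.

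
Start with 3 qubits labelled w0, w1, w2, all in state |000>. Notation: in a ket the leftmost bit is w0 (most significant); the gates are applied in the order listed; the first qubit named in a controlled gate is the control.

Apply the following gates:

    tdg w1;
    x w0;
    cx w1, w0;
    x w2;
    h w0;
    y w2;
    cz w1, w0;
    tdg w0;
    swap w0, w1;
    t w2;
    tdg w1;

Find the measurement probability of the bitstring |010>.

Outcome |010> occurs with probability 1/2.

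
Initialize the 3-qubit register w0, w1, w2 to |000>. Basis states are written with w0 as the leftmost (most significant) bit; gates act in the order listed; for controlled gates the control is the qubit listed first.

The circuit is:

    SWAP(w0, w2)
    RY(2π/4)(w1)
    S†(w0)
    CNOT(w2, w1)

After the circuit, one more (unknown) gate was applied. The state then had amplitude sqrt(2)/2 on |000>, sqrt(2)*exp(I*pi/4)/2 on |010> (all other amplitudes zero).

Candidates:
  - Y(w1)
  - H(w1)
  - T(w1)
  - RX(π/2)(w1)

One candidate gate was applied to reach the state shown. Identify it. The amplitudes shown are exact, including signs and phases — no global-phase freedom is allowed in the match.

The unique candidate consistent with the amplitudes is T(w1).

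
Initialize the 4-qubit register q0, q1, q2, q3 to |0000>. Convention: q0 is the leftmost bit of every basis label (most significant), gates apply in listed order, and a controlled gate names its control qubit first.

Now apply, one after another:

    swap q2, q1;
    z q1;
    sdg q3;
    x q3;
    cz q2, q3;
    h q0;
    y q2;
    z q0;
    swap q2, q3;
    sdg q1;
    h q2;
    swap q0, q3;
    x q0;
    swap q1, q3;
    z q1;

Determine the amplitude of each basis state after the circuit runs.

The resulting statevector has amplitude I/2 on |0000>, -I/2 on |0010>, I/2 on |0100>, -I/2 on |0110>, and 0 on every other basis state.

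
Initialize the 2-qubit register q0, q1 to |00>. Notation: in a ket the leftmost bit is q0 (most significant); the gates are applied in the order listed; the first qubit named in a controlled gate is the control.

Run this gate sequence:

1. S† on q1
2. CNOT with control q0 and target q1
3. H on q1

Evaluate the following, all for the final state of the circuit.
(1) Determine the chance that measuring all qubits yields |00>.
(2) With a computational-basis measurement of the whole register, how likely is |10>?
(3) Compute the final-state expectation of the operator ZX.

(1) A full measurement returns |00> with probability 1/2.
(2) Outcome |10> occurs with probability 0.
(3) The observable ZX averages to 1.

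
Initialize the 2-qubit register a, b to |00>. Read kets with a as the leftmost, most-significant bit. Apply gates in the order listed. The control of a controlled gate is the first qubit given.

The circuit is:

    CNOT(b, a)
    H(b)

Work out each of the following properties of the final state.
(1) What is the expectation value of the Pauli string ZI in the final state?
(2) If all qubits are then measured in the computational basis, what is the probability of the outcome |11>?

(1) In the final state, ZI has expectation 1.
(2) A full measurement returns |11> with probability 0.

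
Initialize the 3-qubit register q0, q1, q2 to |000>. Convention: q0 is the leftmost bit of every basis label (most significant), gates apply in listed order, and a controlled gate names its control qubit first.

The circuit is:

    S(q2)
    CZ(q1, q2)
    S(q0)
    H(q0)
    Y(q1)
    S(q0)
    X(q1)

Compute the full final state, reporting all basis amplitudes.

After the circuit, the state carries amplitude sqrt(2)*I/2 on |000>, -sqrt(2)/2 on |100>, and 0 on every other basis state.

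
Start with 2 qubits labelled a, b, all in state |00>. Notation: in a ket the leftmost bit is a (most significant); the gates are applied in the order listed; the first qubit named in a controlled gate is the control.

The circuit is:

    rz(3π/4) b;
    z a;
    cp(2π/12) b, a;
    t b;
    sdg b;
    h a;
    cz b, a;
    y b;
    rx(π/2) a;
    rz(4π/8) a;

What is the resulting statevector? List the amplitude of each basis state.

The resulting statevector has amplitude 0 on |00>, (-1 - I)*exp(3*I*pi/8)/2 on |01>, 0 on |10>, (1 - I)*exp(3*I*pi/8)/2 on |11>.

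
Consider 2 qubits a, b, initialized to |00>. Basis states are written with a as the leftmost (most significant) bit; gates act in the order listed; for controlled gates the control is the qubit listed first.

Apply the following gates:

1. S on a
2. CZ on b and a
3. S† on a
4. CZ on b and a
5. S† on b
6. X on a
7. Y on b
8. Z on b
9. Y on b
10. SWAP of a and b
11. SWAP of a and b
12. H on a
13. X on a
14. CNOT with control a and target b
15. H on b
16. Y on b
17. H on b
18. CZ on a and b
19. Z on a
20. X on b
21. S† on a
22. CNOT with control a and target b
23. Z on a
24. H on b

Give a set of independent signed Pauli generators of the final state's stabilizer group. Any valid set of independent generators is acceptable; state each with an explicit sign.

The stabilizer group can be generated by -YI, +IX, among other valid generating sets.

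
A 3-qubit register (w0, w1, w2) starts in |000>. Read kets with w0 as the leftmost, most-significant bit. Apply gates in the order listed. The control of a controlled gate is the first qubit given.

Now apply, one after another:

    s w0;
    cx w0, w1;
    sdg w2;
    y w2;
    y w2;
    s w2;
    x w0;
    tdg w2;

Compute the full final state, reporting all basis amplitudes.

The resulting statevector has amplitude 1 on |100>, and 0 on every other basis state. Key observation: gates 3-6 undo each other exactly, leaving only the rest of the circuit to track.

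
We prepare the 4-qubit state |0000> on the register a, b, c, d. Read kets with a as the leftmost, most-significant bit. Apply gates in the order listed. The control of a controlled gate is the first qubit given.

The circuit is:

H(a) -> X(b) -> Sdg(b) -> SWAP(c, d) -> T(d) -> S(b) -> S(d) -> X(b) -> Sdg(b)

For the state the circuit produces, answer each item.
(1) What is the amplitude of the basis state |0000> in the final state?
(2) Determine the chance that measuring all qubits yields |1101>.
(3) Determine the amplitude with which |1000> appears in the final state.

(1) |0000> carries amplitude sqrt(2)/2 in the final state.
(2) Outcome |1101> occurs with probability 0.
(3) The amplitude on |1000> is sqrt(2)/2.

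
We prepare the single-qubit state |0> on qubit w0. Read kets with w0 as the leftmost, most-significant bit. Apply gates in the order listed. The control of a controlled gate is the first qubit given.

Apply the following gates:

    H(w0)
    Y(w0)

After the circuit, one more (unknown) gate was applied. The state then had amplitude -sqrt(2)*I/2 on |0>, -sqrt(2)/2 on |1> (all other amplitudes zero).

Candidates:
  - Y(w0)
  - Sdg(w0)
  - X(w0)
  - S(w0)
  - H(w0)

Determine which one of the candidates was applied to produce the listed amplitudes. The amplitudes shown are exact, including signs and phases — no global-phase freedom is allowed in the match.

The applied gate was S(w0).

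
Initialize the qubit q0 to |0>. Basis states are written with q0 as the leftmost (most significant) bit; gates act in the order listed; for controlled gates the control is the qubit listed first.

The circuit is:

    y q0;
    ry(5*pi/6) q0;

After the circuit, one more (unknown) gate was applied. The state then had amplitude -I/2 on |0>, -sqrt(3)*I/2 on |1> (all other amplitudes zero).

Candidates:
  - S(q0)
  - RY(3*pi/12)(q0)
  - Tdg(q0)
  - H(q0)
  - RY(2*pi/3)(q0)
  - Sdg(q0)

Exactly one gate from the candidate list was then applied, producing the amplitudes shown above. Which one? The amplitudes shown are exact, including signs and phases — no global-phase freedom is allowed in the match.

The applied gate was H(q0).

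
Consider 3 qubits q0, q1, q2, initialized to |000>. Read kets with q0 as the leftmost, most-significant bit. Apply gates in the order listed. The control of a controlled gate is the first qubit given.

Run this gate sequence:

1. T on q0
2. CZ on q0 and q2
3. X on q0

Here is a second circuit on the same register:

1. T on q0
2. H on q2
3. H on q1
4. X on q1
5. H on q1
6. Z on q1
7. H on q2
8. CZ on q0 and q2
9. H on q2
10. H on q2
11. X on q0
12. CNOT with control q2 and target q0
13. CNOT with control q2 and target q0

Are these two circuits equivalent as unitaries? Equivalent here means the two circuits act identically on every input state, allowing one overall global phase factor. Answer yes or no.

Yes, they are equivalent — the unitaries differ by at most a global phase.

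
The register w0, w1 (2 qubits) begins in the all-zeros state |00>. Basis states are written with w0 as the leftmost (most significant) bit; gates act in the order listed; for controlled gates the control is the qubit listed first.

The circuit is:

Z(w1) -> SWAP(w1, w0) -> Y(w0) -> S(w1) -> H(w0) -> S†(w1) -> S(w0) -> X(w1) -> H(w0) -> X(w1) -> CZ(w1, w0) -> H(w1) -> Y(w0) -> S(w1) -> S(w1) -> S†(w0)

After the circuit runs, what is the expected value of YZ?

The observable YZ averages to 0.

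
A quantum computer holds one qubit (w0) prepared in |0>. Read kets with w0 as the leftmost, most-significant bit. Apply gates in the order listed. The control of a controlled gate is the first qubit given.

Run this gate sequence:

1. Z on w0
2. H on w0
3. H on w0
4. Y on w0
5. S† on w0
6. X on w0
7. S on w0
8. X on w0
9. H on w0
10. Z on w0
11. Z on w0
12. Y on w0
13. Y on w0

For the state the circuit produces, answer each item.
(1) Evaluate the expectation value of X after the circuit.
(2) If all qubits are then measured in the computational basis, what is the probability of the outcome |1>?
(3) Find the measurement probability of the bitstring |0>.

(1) The observable X averages to -1.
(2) A full measurement returns |1> with probability 1/2.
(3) The probability of measuring |0> is 1/2.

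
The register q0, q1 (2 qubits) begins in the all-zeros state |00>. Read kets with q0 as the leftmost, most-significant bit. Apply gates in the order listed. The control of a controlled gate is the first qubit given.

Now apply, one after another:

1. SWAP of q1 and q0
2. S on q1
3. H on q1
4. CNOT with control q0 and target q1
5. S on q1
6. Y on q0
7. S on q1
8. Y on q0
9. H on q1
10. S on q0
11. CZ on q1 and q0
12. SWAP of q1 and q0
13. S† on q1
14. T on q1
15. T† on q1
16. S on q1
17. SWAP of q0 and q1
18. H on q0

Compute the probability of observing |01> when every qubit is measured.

A full measurement returns |01> with probability 1/2. Key observation: gates 13-16 undo each other exactly, leaving only the rest of the circuit to track.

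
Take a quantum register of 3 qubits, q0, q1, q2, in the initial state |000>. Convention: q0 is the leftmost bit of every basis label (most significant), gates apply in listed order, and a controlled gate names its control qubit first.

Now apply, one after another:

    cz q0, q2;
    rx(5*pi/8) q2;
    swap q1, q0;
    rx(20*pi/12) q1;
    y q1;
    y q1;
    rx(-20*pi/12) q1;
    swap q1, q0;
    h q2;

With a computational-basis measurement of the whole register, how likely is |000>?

A full measurement returns |000> with probability 1/2.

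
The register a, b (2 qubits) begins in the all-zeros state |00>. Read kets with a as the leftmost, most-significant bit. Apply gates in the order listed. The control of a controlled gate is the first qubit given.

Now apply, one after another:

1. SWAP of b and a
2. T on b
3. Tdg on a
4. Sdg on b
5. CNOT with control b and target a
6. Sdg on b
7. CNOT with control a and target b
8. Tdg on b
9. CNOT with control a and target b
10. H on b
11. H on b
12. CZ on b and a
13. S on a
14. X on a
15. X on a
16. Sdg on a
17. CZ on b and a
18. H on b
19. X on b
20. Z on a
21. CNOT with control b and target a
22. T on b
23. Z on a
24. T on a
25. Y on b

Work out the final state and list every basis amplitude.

The final amplitudes are 0 on |00>, sqrt(2)*I/2 on |01>, -sqrt(2)/2 on |10>, 0 on |11>. Key observation: the block from step 11 through step 18 cancels to the identity and can be dropped.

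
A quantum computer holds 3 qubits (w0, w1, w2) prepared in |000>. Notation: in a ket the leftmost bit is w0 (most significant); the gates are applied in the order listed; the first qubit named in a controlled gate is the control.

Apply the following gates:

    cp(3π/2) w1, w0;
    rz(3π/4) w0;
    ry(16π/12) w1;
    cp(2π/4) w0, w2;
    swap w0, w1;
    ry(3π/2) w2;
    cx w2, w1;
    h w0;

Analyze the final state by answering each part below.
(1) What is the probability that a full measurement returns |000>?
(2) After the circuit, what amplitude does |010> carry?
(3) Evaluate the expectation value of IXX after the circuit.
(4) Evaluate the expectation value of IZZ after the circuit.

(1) A full measurement returns |000> with probability 1/4 - sqrt(3)/8.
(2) |010> carries amplitude 0 in the final state.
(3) The expectation value of IXX is -1.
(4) In the final state, IZZ has expectation 1.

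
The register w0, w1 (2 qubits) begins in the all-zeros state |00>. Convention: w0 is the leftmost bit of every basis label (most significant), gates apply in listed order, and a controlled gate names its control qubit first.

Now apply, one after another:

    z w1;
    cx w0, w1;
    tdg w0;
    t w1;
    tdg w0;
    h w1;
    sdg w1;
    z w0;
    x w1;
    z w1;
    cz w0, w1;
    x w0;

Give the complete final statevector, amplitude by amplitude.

The resulting statevector has amplitude 0 on |00>, 0 on |01>, -sqrt(2)*I/2 on |10>, -sqrt(2)/2 on |11>.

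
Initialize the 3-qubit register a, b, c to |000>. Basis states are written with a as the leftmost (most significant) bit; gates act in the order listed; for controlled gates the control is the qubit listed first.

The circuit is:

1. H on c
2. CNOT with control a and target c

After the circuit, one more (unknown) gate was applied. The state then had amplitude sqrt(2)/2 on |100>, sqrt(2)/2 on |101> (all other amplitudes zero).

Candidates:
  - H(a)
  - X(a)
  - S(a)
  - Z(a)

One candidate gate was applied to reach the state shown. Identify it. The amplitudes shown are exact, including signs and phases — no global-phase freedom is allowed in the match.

It was X(a) that produced the state shown.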